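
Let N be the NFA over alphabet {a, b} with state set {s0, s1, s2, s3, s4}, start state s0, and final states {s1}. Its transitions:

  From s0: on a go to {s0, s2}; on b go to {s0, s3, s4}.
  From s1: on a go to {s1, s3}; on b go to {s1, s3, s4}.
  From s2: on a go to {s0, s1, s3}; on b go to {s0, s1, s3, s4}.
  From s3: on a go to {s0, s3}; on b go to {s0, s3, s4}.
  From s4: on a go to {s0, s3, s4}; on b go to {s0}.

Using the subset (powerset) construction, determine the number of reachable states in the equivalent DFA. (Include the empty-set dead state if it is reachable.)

7

Start state of the DFA: {s0}.
{s0} --a--> {s0, s2}  [new]
{s0} --b--> {s0, s3, s4}  [new]
{s0, s2} --a--> {s0, s1, s2, s3}  [new]
{s0, s2} --b--> {s0, s1, s3, s4}  [new]
{s0, s3, s4} --a--> {s0, s2, s3, s4}  [new]
{s0, s3, s4} --b--> {s0, s3, s4}  [seen]
{s0, s1, s2, s3} --a--> {s0, s1, s2, s3}  [seen]
{s0, s1, s2, s3} --b--> {s0, s1, s3, s4}  [seen]
{s0, s1, s3, s4} --a--> {s0, s1, s2, s3, s4}  [new]
{s0, s1, s3, s4} --b--> {s0, s1, s3, s4}  [seen]
{s0, s2, s3, s4} --a--> {s0, s1, s2, s3, s4}  [seen]
{s0, s2, s3, s4} --b--> {s0, s1, s3, s4}  [seen]
{s0, s1, s2, s3, s4} --a--> {s0, s1, s2, s3, s4}  [seen]
{s0, s1, s2, s3, s4} --b--> {s0, s1, s3, s4}  [seen]
Reachable DFA states: {s0}, {s0, s2}, {s0, s3, s4}, {s0, s1, s2, s3}, {s0, s1, s3, s4}, {s0, s2, s3, s4}, {s0, s1, s2, s3, s4}.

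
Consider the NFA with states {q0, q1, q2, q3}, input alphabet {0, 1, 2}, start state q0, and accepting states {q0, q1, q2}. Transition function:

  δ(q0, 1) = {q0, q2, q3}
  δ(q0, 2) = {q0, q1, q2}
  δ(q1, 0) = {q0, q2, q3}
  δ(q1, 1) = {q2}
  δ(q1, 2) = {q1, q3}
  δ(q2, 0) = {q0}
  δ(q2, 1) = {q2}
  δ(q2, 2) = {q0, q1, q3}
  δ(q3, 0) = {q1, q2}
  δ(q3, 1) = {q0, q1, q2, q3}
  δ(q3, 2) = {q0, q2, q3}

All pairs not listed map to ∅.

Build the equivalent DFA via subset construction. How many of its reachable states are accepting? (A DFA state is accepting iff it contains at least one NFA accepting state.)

Start state of the DFA: {q0}.
{q0} --0--> ∅  [new]
{q0} --1--> {q0, q2, q3}  [new]
{q0} --2--> {q0, q1, q2}  [new]
∅ --0--> ∅  [seen]
∅ --1--> ∅  [seen]
∅ --2--> ∅  [seen]
{q0, q2, q3} --0--> {q0, q1, q2}  [seen]
{q0, q2, q3} --1--> {q0, q1, q2, q3}  [new]
{q0, q2, q3} --2--> {q0, q1, q2, q3}  [seen]
{q0, q1, q2} --0--> {q0, q2, q3}  [seen]
{q0, q1, q2} --1--> {q0, q2, q3}  [seen]
{q0, q1, q2} --2--> {q0, q1, q2, q3}  [seen]
{q0, q1, q2, q3} --0--> {q0, q1, q2, q3}  [seen]
{q0, q1, q2, q3} --1--> {q0, q1, q2, q3}  [seen]
{q0, q1, q2, q3} --2--> {q0, q1, q2, q3}  [seen]
Reachable DFA states: {q0}, ∅, {q0, q2, q3}, {q0, q1, q2}, {q0, q1, q2, q3}.
Accepting DFA states (contain an NFA accepting state): {q0}, {q0, q2, q3}, {q0, q1, q2}, {q0, q1, q2, q3}.

4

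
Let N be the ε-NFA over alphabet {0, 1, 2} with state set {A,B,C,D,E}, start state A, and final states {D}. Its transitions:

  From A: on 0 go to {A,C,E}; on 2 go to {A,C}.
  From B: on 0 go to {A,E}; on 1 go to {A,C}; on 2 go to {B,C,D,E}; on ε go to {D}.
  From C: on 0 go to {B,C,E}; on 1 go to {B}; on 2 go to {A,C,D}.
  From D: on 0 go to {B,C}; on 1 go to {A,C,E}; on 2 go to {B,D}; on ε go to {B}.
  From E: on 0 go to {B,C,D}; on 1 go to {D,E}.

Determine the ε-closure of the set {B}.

{B,D}

Begin with {B}.
B →ε {D}; add D.
ε-closure = {B,D}.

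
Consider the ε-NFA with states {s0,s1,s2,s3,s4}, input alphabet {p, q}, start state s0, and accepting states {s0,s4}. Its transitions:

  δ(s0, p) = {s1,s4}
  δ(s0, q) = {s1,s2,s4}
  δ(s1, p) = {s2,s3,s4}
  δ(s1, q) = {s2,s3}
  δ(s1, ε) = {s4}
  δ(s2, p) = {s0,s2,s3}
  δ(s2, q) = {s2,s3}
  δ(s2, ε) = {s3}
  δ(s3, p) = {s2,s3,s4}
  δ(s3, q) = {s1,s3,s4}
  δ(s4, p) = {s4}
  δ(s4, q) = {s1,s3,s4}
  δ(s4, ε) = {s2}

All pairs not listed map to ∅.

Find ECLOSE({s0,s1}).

Begin with {s0,s1}.
s1 →ε {s4}; add s4.
s4 →ε {s2}; add s2.
s2 →ε {s3}; add s3.
ε-closure = {s0,s1,s2,s3,s4}.

{s0,s1,s2,s3,s4}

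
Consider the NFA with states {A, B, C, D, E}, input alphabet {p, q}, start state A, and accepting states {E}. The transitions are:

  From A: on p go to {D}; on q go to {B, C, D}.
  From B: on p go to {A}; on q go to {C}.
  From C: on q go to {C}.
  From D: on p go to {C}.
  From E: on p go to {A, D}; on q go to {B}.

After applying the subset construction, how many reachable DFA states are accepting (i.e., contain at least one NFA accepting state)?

0

Start state of the DFA: {A}.
{A} --p--> {D}  [new]
{A} --q--> {B, C, D}  [new]
{D} --p--> {C}  [new]
{D} --q--> ∅  [new]
{B, C, D} --p--> {A, C}  [new]
{B, C, D} --q--> {C}  [seen]
{C} --p--> ∅  [seen]
{C} --q--> {C}  [seen]
∅ --p--> ∅  [seen]
∅ --q--> ∅  [seen]
{A, C} --p--> {D}  [seen]
{A, C} --q--> {B, C, D}  [seen]
Reachable DFA states: {A}, {D}, {B, C, D}, {C}, ∅, {A, C}.
Accepting DFA states (contain an NFA accepting state): none.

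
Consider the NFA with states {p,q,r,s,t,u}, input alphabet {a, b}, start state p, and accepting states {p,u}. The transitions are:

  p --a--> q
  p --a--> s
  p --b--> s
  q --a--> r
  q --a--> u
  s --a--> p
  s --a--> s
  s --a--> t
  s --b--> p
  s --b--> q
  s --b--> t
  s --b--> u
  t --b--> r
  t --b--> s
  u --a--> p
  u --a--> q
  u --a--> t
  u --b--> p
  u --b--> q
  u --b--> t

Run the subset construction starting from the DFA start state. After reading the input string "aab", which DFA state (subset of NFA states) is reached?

{p,q,r,s,t,u}

Start: {p}.
δ(p,a) = {q,s}.
Union: {q,s}.
After a: {q,s}.
δ(q,a) = {r,u}; δ(s,a) = {p,s,t}.
Union: {p,r,s,t,u}.
After a: {p,r,s,t,u}.
δ(p,b) = {s}; δ(r,b) = ∅; δ(s,b) = {p,q,t,u}; δ(t,b) = {r,s}; δ(u,b) = {p,q,t}.
Union: {p,q,r,s,t,u}.
After b: {p,q,r,s,t,u}.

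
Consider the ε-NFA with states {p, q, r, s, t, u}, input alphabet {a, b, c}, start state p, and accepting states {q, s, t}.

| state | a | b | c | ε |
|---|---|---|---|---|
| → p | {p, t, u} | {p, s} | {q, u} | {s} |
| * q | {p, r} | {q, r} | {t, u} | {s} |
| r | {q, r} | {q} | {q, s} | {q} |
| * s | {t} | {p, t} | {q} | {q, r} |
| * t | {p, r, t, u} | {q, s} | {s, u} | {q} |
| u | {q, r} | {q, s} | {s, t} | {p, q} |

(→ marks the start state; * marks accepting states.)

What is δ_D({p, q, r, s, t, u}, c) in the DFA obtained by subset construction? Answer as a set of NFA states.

δ(p,c) = {q, u}; δ(q,c) = {t, u}; δ(r,c) = {q, s}; δ(s,c) = {q}; δ(t,c) = {s, u}; δ(u,c) = {s, t}.
Union: {q, s, t, u}.
ε-closure gives {p, q, r, s, t, u}.

{p, q, r, s, t, u}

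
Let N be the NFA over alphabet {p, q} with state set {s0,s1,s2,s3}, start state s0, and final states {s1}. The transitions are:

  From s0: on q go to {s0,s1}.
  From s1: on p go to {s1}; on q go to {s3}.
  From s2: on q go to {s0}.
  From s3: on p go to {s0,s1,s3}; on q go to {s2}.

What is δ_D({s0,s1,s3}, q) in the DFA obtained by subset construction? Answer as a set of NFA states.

δ(s0,q) = {s0,s1}; δ(s1,q) = {s3}; δ(s3,q) = {s2}.
Union: {s0,s1,s2,s3}.

{s0,s1,s2,s3}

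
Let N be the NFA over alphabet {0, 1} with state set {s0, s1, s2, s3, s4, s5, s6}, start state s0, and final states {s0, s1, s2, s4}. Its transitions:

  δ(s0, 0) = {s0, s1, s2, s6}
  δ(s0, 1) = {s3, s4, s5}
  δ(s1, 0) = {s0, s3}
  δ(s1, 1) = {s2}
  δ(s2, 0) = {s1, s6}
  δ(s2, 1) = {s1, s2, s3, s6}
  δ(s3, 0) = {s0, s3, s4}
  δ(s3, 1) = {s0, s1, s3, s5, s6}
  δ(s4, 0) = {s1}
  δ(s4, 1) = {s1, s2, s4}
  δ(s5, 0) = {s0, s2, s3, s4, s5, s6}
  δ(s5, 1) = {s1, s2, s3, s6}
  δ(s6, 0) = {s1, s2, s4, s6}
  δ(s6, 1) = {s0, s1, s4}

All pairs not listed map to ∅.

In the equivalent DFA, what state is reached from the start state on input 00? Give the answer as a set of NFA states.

Start: {s0}.
δ(s0,0) = {s0, s1, s2, s6}.
Union: {s0, s1, s2, s6}.
After 0: {s0, s1, s2, s6}.
δ(s0,0) = {s0, s1, s2, s6}; δ(s1,0) = {s0, s3}; δ(s2,0) = {s1, s6}; δ(s6,0) = {s1, s2, s4, s6}.
Union: {s0, s1, s2, s3, s4, s6}.
After 0: {s0, s1, s2, s3, s4, s6}.

{s0, s1, s2, s3, s4, s6}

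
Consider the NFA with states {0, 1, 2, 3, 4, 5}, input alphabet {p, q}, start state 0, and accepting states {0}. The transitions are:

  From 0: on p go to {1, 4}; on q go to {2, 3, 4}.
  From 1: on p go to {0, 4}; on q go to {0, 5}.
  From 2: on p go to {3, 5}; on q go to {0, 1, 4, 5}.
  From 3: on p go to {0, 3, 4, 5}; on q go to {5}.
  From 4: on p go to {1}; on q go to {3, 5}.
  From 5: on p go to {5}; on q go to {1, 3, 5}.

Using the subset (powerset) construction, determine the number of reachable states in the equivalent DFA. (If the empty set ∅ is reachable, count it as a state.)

9

Start state of the DFA: {0}.
{0} --p--> {1, 4}  [new]
{0} --q--> {2, 3, 4}  [new]
{1, 4} --p--> {0, 1, 4}  [new]
{1, 4} --q--> {0, 3, 5}  [new]
{2, 3, 4} --p--> {0, 1, 3, 4, 5}  [new]
{2, 3, 4} --q--> {0, 1, 3, 4, 5}  [seen]
{0, 1, 4} --p--> {0, 1, 4}  [seen]
{0, 1, 4} --q--> {0, 2, 3, 4, 5}  [new]
{0, 3, 5} --p--> {0, 1, 3, 4, 5}  [seen]
{0, 3, 5} --q--> {1, 2, 3, 4, 5}  [new]
{0, 1, 3, 4, 5} --p--> {0, 1, 3, 4, 5}  [seen]
{0, 1, 3, 4, 5} --q--> {0, 1, 2, 3, 4, 5}  [new]
{0, 2, 3, 4, 5} --p--> {0, 1, 3, 4, 5}  [seen]
{0, 2, 3, 4, 5} --q--> {0, 1, 2, 3, 4, 5}  [seen]
{1, 2, 3, 4, 5} --p--> {0, 1, 3, 4, 5}  [seen]
{1, 2, 3, 4, 5} --q--> {0, 1, 3, 4, 5}  [seen]
{0, 1, 2, 3, 4, 5} --p--> {0, 1, 3, 4, 5}  [seen]
{0, 1, 2, 3, 4, 5} --q--> {0, 1, 2, 3, 4, 5}  [seen]
Reachable DFA states: {0}, {1, 4}, {2, 3, 4}, {0, 1, 4}, {0, 3, 5}, {0, 1, 3, 4, 5}, {0, 2, 3, 4, 5}, {1, 2, 3, 4, 5}, {0, 1, 2, 3, 4, 5}.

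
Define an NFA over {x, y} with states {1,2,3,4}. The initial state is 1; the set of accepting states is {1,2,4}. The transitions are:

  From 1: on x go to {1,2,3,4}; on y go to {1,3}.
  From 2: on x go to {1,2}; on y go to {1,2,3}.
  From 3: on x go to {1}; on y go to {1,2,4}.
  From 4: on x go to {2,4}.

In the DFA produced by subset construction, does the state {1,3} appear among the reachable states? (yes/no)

Start state of the DFA: {1}.
{1} --x--> {1,2,3,4}  [new]
{1} --y--> {1,3}  [new]
{1,2,3,4} --x--> {1,2,3,4}  [seen]
{1,2,3,4} --y--> {1,2,3,4}  [seen]
{1,3} --x--> {1,2,3,4}  [seen]
{1,3} --y--> {1,2,3,4}  [seen]
Reachable DFA states: {1}, {1,2,3,4}, {1,3}.
{1,3} is among them.

yes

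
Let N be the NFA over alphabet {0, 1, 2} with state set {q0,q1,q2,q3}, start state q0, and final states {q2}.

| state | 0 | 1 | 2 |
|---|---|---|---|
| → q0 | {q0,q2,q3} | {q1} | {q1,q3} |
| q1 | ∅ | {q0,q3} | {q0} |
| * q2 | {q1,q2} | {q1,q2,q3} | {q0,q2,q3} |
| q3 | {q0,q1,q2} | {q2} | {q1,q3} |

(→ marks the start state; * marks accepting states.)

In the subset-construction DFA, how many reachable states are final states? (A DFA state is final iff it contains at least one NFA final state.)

5

Start state of the DFA: {q0}.
{q0} --0--> {q0,q2,q3}  [new]
{q0} --1--> {q1}  [new]
{q0} --2--> {q1,q3}  [new]
{q0,q2,q3} --0--> {q0,q1,q2,q3}  [new]
{q0,q2,q3} --1--> {q1,q2,q3}  [new]
{q0,q2,q3} --2--> {q0,q1,q2,q3}  [seen]
{q1} --0--> ∅  [new]
{q1} --1--> {q0,q3}  [new]
{q1} --2--> {q0}  [seen]
{q1,q3} --0--> {q0,q1,q2}  [new]
{q1,q3} --1--> {q0,q2,q3}  [seen]
{q1,q3} --2--> {q0,q1,q3}  [new]
{q0,q1,q2,q3} --0--> {q0,q1,q2,q3}  [seen]
{q0,q1,q2,q3} --1--> {q0,q1,q2,q3}  [seen]
{q0,q1,q2,q3} --2--> {q0,q1,q2,q3}  [seen]
{q1,q2,q3} --0--> {q0,q1,q2}  [seen]
{q1,q2,q3} --1--> {q0,q1,q2,q3}  [seen]
{q1,q2,q3} --2--> {q0,q1,q2,q3}  [seen]
∅ --0--> ∅  [seen]
∅ --1--> ∅  [seen]
∅ --2--> ∅  [seen]
{q0,q3} --0--> {q0,q1,q2,q3}  [seen]
{q0,q3} --1--> {q1,q2}  [new]
{q0,q3} --2--> {q1,q3}  [seen]
{q0,q1,q2} --0--> {q0,q1,q2,q3}  [seen]
{q0,q1,q2} --1--> {q0,q1,q2,q3}  [seen]
{q0,q1,q2} --2--> {q0,q1,q2,q3}  [seen]
{q0,q1,q3} --0--> {q0,q1,q2,q3}  [seen]
{q0,q1,q3} --1--> {q0,q1,q2,q3}  [seen]
{q0,q1,q3} --2--> {q0,q1,q3}  [seen]
{q1,q2} --0--> {q1,q2}  [seen]
{q1,q2} --1--> {q0,q1,q2,q3}  [seen]
{q1,q2} --2--> {q0,q2,q3}  [seen]
Reachable DFA states: {q0}, {q0,q2,q3}, {q1}, {q1,q3}, {q0,q1,q2,q3}, {q1,q2,q3}, ∅, {q0,q3}, {q0,q1,q2}, {q0,q1,q3}, {q1,q2}.
Accepting DFA states (contain an NFA accepting state): {q0,q2,q3}, {q0,q1,q2,q3}, {q1,q2,q3}, {q0,q1,q2}, {q1,q2}.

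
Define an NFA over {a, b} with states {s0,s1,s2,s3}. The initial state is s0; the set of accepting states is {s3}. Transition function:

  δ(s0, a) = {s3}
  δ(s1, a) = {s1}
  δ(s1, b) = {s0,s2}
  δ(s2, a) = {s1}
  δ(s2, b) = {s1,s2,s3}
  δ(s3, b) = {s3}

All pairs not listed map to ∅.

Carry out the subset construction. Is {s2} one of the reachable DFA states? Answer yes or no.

Start state of the DFA: {s0}.
{s0} --a--> {s3}  [new]
{s0} --b--> ∅  [new]
{s3} --a--> ∅  [seen]
{s3} --b--> {s3}  [seen]
∅ --a--> ∅  [seen]
∅ --b--> ∅  [seen]
Reachable DFA states: {s0}, {s3}, ∅.
{s2} is not among them.

no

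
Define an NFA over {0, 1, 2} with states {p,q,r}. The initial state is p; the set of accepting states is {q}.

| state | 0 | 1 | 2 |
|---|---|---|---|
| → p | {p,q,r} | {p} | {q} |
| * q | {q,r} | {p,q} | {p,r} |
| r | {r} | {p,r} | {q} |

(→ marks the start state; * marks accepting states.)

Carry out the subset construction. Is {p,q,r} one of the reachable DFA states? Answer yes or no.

Start state of the DFA: {p}.
{p} --0--> {p,q,r}  [new]
{p} --1--> {p}  [seen]
{p} --2--> {q}  [new]
{p,q,r} --0--> {p,q,r}  [seen]
{p,q,r} --1--> {p,q,r}  [seen]
{p,q,r} --2--> {p,q,r}  [seen]
{q} --0--> {q,r}  [new]
{q} --1--> {p,q}  [new]
{q} --2--> {p,r}  [new]
{q,r} --0--> {q,r}  [seen]
{q,r} --1--> {p,q,r}  [seen]
{q,r} --2--> {p,q,r}  [seen]
{p,q} --0--> {p,q,r}  [seen]
{p,q} --1--> {p,q}  [seen]
{p,q} --2--> {p,q,r}  [seen]
{p,r} --0--> {p,q,r}  [seen]
{p,r} --1--> {p,r}  [seen]
{p,r} --2--> {q}  [seen]
Reachable DFA states: {p}, {p,q,r}, {q}, {q,r}, {p,q}, {p,r}.
{p,q,r} is among them.

yes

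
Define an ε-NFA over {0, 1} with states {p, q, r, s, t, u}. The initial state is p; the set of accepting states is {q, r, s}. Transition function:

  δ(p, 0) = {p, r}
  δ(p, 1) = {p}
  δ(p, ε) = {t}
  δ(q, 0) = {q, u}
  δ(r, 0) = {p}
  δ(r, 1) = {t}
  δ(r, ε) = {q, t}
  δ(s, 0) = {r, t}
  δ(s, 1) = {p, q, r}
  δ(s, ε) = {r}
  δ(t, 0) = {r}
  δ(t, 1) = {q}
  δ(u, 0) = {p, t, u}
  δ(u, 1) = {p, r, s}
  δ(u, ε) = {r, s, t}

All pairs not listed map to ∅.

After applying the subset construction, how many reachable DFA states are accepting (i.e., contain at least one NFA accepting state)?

Start state of the DFA: {p, t} (ε-closure of the NFA start).
{p, t} --0--> {p, q, r, t}  [new]
{p, t} --1--> {p, q, t}  [new]
{p, q, r, t} --0--> {p, q, r, s, t, u}  [new]
{p, q, r, t} --1--> {p, q, t}  [seen]
{p, q, t} --0--> {p, q, r, s, t, u}  [seen]
{p, q, t} --1--> {p, q, t}  [seen]
{p, q, r, s, t, u} --0--> {p, q, r, s, t, u}  [seen]
{p, q, r, s, t, u} --1--> {p, q, r, s, t}  [new]
{p, q, r, s, t} --0--> {p, q, r, s, t, u}  [seen]
{p, q, r, s, t} --1--> {p, q, r, t}  [seen]
Reachable DFA states: {p, t}, {p, q, r, t}, {p, q, t}, {p, q, r, s, t, u}, {p, q, r, s, t}.
Accepting DFA states (contain an NFA accepting state): {p, q, r, t}, {p, q, t}, {p, q, r, s, t, u}, {p, q, r, s, t}.

4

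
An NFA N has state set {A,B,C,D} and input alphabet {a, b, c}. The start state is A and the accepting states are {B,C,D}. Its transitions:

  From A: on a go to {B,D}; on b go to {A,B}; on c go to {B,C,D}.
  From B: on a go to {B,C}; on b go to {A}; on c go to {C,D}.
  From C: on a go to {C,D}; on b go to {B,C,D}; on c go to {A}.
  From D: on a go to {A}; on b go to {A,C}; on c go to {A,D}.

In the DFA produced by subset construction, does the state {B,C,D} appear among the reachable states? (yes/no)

yes

Start state of the DFA: {A}.
{A} --a--> {B,D}  [new]
{A} --b--> {A,B}  [new]
{A} --c--> {B,C,D}  [new]
{B,D} --a--> {A,B,C}  [new]
{B,D} --b--> {A,C}  [new]
{B,D} --c--> {A,C,D}  [new]
{A,B} --a--> {B,C,D}  [seen]
{A,B} --b--> {A,B}  [seen]
{A,B} --c--> {B,C,D}  [seen]
{B,C,D} --a--> {A,B,C,D}  [new]
{B,C,D} --b--> {A,B,C,D}  [seen]
{B,C,D} --c--> {A,C,D}  [seen]
{A,B,C} --a--> {B,C,D}  [seen]
{A,B,C} --b--> {A,B,C,D}  [seen]
{A,B,C} --c--> {A,B,C,D}  [seen]
{A,C} --a--> {B,C,D}  [seen]
{A,C} --b--> {A,B,C,D}  [seen]
{A,C} --c--> {A,B,C,D}  [seen]
{A,C,D} --a--> {A,B,C,D}  [seen]
{A,C,D} --b--> {A,B,C,D}  [seen]
{A,C,D} --c--> {A,B,C,D}  [seen]
{A,B,C,D} --a--> {A,B,C,D}  [seen]
{A,B,C,D} --b--> {A,B,C,D}  [seen]
{A,B,C,D} --c--> {A,B,C,D}  [seen]
Reachable DFA states: {A}, {B,D}, {A,B}, {B,C,D}, {A,B,C}, {A,C}, {A,C,D}, {A,B,C,D}.
{B,C,D} is among them.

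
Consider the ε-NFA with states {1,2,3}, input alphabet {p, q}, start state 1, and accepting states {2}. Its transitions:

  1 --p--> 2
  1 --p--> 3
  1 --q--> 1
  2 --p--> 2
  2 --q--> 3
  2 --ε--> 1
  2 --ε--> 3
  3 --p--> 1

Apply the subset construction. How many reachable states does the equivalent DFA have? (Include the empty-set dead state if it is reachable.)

3

Start state of the DFA: {1} (ε-closure of the NFA start).
{1} --p--> {1,2,3}  [new]
{1} --q--> {1}  [seen]
{1,2,3} --p--> {1,2,3}  [seen]
{1,2,3} --q--> {1,3}  [new]
{1,3} --p--> {1,2,3}  [seen]
{1,3} --q--> {1}  [seen]
Reachable DFA states: {1}, {1,2,3}, {1,3}.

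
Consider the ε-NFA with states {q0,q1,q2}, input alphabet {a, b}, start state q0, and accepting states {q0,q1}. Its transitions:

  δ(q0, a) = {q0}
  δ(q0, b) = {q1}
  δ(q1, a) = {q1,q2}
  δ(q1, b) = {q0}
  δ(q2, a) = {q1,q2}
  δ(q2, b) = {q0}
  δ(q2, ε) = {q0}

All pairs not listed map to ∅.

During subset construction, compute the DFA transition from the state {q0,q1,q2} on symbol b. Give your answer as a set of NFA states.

δ(q0,b) = {q1}; δ(q1,b) = {q0}; δ(q2,b) = {q0}.
Union: {q0,q1}.

{q0,q1}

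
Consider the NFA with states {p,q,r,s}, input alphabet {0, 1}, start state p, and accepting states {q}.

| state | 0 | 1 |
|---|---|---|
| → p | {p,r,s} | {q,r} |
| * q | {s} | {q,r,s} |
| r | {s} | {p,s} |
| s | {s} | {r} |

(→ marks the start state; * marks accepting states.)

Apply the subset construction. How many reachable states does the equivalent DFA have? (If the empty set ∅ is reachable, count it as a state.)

Start state of the DFA: {p}.
{p} --0--> {p,r,s}  [new]
{p} --1--> {q,r}  [new]
{p,r,s} --0--> {p,r,s}  [seen]
{p,r,s} --1--> {p,q,r,s}  [new]
{q,r} --0--> {s}  [new]
{q,r} --1--> {p,q,r,s}  [seen]
{p,q,r,s} --0--> {p,r,s}  [seen]
{p,q,r,s} --1--> {p,q,r,s}  [seen]
{s} --0--> {s}  [seen]
{s} --1--> {r}  [new]
{r} --0--> {s}  [seen]
{r} --1--> {p,s}  [new]
{p,s} --0--> {p,r,s}  [seen]
{p,s} --1--> {q,r}  [seen]
Reachable DFA states: {p}, {p,r,s}, {q,r}, {p,q,r,s}, {s}, {r}, {p,s}.

7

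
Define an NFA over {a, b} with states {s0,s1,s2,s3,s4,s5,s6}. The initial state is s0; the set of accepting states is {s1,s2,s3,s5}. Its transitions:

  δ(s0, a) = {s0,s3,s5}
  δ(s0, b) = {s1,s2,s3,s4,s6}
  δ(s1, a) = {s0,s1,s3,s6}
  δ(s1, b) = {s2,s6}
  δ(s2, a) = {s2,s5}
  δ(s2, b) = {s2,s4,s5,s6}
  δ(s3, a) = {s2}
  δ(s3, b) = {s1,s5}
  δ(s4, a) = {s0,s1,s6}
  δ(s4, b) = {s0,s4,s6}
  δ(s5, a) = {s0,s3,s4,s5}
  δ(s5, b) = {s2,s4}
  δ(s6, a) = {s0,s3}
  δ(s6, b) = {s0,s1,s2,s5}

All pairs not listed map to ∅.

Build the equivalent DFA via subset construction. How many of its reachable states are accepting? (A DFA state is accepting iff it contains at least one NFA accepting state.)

Start state of the DFA: {s0}.
{s0} --a--> {s0,s3,s5}  [new]
{s0} --b--> {s1,s2,s3,s4,s6}  [new]
{s0,s3,s5} --a--> {s0,s2,s3,s4,s5}  [new]
{s0,s3,s5} --b--> {s1,s2,s3,s4,s5,s6}  [new]
{s1,s2,s3,s4,s6} --a--> {s0,s1,s2,s3,s5,s6}  [new]
{s1,s2,s3,s4,s6} --b--> {s0,s1,s2,s4,s5,s6}  [new]
{s0,s2,s3,s4,s5} --a--> {s0,s1,s2,s3,s4,s5,s6}  [new]
{s0,s2,s3,s4,s5} --b--> {s0,s1,s2,s3,s4,s5,s6}  [seen]
{s1,s2,s3,s4,s5,s6} --a--> {s0,s1,s2,s3,s4,s5,s6}  [seen]
{s1,s2,s3,s4,s5,s6} --b--> {s0,s1,s2,s4,s5,s6}  [seen]
{s0,s1,s2,s3,s5,s6} --a--> {s0,s1,s2,s3,s4,s5,s6}  [seen]
{s0,s1,s2,s3,s5,s6} --b--> {s0,s1,s2,s3,s4,s5,s6}  [seen]
{s0,s1,s2,s4,s5,s6} --a--> {s0,s1,s2,s3,s4,s5,s6}  [seen]
{s0,s1,s2,s4,s5,s6} --b--> {s0,s1,s2,s3,s4,s5,s6}  [seen]
{s0,s1,s2,s3,s4,s5,s6} --a--> {s0,s1,s2,s3,s4,s5,s6}  [seen]
{s0,s1,s2,s3,s4,s5,s6} --b--> {s0,s1,s2,s3,s4,s5,s6}  [seen]
Reachable DFA states: {s0}, {s0,s3,s5}, {s1,s2,s3,s4,s6}, {s0,s2,s3,s4,s5}, {s1,s2,s3,s4,s5,s6}, {s0,s1,s2,s3,s5,s6}, {s0,s1,s2,s4,s5,s6}, {s0,s1,s2,s3,s4,s5,s6}.
Accepting DFA states (contain an NFA accepting state): {s0,s3,s5}, {s1,s2,s3,s4,s6}, {s0,s2,s3,s4,s5}, {s1,s2,s3,s4,s5,s6}, {s0,s1,s2,s3,s5,s6}, {s0,s1,s2,s4,s5,s6}, {s0,s1,s2,s3,s4,s5,s6}.

7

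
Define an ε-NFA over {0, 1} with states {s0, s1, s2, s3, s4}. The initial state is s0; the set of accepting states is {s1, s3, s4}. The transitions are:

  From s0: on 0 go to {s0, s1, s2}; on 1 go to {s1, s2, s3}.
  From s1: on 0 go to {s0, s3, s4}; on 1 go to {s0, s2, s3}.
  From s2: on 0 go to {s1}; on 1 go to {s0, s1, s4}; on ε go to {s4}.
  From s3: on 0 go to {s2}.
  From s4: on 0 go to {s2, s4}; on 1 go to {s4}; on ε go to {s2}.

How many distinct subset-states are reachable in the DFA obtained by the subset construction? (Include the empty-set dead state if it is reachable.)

4

Start state of the DFA: {s0} (ε-closure of the NFA start).
{s0} --0--> {s0, s1, s2, s4}  [new]
{s0} --1--> {s1, s2, s3, s4}  [new]
{s0, s1, s2, s4} --0--> {s0, s1, s2, s3, s4}  [new]
{s0, s1, s2, s4} --1--> {s0, s1, s2, s3, s4}  [seen]
{s1, s2, s3, s4} --0--> {s0, s1, s2, s3, s4}  [seen]
{s1, s2, s3, s4} --1--> {s0, s1, s2, s3, s4}  [seen]
{s0, s1, s2, s3, s4} --0--> {s0, s1, s2, s3, s4}  [seen]
{s0, s1, s2, s3, s4} --1--> {s0, s1, s2, s3, s4}  [seen]
Reachable DFA states: {s0}, {s0, s1, s2, s4}, {s1, s2, s3, s4}, {s0, s1, s2, s3, s4}.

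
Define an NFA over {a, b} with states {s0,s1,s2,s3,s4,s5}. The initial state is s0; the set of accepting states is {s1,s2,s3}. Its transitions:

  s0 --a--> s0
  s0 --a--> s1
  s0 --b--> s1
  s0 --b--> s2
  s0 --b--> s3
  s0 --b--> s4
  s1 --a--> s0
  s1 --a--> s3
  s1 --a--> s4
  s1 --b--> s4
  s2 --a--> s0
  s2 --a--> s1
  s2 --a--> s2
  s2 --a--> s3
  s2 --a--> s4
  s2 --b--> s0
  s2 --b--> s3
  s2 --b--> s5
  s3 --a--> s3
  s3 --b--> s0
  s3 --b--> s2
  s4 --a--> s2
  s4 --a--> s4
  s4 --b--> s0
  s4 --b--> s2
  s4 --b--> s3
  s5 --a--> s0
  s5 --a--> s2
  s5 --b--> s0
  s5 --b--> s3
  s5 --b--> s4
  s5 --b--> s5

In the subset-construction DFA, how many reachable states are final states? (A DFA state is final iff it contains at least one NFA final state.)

Start state of the DFA: {s0}.
{s0} --a--> {s0,s1}  [new]
{s0} --b--> {s1,s2,s3,s4}  [new]
{s0,s1} --a--> {s0,s1,s3,s4}  [new]
{s0,s1} --b--> {s1,s2,s3,s4}  [seen]
{s1,s2,s3,s4} --a--> {s0,s1,s2,s3,s4}  [new]
{s1,s2,s3,s4} --b--> {s0,s2,s3,s4,s5}  [new]
{s0,s1,s3,s4} --a--> {s0,s1,s2,s3,s4}  [seen]
{s0,s1,s3,s4} --b--> {s0,s1,s2,s3,s4}  [seen]
{s0,s1,s2,s3,s4} --a--> {s0,s1,s2,s3,s4}  [seen]
{s0,s1,s2,s3,s4} --b--> {s0,s1,s2,s3,s4,s5}  [new]
{s0,s2,s3,s4,s5} --a--> {s0,s1,s2,s3,s4}  [seen]
{s0,s2,s3,s4,s5} --b--> {s0,s1,s2,s3,s4,s5}  [seen]
{s0,s1,s2,s3,s4,s5} --a--> {s0,s1,s2,s3,s4}  [seen]
{s0,s1,s2,s3,s4,s5} --b--> {s0,s1,s2,s3,s4,s5}  [seen]
Reachable DFA states: {s0}, {s0,s1}, {s1,s2,s3,s4}, {s0,s1,s3,s4}, {s0,s1,s2,s3,s4}, {s0,s2,s3,s4,s5}, {s0,s1,s2,s3,s4,s5}.
Accepting DFA states (contain an NFA accepting state): {s0,s1}, {s1,s2,s3,s4}, {s0,s1,s3,s4}, {s0,s1,s2,s3,s4}, {s0,s2,s3,s4,s5}, {s0,s1,s2,s3,s4,s5}.

6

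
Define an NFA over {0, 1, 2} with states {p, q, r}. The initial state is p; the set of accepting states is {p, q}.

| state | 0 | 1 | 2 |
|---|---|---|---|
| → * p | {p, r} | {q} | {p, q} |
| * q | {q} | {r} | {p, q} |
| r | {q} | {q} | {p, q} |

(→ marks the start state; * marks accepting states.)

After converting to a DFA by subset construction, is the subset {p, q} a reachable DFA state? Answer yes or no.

Start state of the DFA: {p}.
{p} --0--> {p, r}  [new]
{p} --1--> {q}  [new]
{p} --2--> {p, q}  [new]
{p, r} --0--> {p, q, r}  [new]
{p, r} --1--> {q}  [seen]
{p, r} --2--> {p, q}  [seen]
{q} --0--> {q}  [seen]
{q} --1--> {r}  [new]
{q} --2--> {p, q}  [seen]
{p, q} --0--> {p, q, r}  [seen]
{p, q} --1--> {q, r}  [new]
{p, q} --2--> {p, q}  [seen]
{p, q, r} --0--> {p, q, r}  [seen]
{p, q, r} --1--> {q, r}  [seen]
{p, q, r} --2--> {p, q}  [seen]
{r} --0--> {q}  [seen]
{r} --1--> {q}  [seen]
{r} --2--> {p, q}  [seen]
{q, r} --0--> {q}  [seen]
{q, r} --1--> {q, r}  [seen]
{q, r} --2--> {p, q}  [seen]
Reachable DFA states: {p}, {p, r}, {q}, {p, q}, {p, q, r}, {r}, {q, r}.
{p, q} is among them.

yes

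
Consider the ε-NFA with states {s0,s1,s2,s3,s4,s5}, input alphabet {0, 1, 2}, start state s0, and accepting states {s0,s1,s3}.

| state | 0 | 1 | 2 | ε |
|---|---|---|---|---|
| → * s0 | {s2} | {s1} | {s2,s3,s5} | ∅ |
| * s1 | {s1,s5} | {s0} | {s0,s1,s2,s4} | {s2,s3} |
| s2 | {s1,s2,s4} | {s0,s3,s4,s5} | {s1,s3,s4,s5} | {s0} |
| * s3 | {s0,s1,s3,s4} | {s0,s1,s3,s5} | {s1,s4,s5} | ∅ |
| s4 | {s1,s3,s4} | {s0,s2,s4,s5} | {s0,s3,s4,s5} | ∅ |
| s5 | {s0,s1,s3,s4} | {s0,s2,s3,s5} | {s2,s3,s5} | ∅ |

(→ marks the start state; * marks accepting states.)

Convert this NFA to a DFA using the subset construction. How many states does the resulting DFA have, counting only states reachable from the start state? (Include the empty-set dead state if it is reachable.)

Start state of the DFA: {s0} (ε-closure of the NFA start).
{s0} --0--> {s0,s2}  [new]
{s0} --1--> {s0,s1,s2,s3}  [new]
{s0} --2--> {s0,s2,s3,s5}  [new]
{s0,s2} --0--> {s0,s1,s2,s3,s4}  [new]
{s0,s2} --1--> {s0,s1,s2,s3,s4,s5}  [new]
{s0,s2} --2--> {s0,s1,s2,s3,s4,s5}  [seen]
{s0,s1,s2,s3} --0--> {s0,s1,s2,s3,s4,s5}  [seen]
{s0,s1,s2,s3} --1--> {s0,s1,s2,s3,s4,s5}  [seen]
{s0,s1,s2,s3} --2--> {s0,s1,s2,s3,s4,s5}  [seen]
{s0,s2,s3,s5} --0--> {s0,s1,s2,s3,s4}  [seen]
{s0,s2,s3,s5} --1--> {s0,s1,s2,s3,s4,s5}  [seen]
{s0,s2,s3,s5} --2--> {s0,s1,s2,s3,s4,s5}  [seen]
{s0,s1,s2,s3,s4} --0--> {s0,s1,s2,s3,s4,s5}  [seen]
{s0,s1,s2,s3,s4} --1--> {s0,s1,s2,s3,s4,s5}  [seen]
{s0,s1,s2,s3,s4} --2--> {s0,s1,s2,s3,s4,s5}  [seen]
{s0,s1,s2,s3,s4,s5} --0--> {s0,s1,s2,s3,s4,s5}  [seen]
{s0,s1,s2,s3,s4,s5} --1--> {s0,s1,s2,s3,s4,s5}  [seen]
{s0,s1,s2,s3,s4,s5} --2--> {s0,s1,s2,s3,s4,s5}  [seen]
Reachable DFA states: {s0}, {s0,s2}, {s0,s1,s2,s3}, {s0,s2,s3,s5}, {s0,s1,s2,s3,s4}, {s0,s1,s2,s3,s4,s5}.

6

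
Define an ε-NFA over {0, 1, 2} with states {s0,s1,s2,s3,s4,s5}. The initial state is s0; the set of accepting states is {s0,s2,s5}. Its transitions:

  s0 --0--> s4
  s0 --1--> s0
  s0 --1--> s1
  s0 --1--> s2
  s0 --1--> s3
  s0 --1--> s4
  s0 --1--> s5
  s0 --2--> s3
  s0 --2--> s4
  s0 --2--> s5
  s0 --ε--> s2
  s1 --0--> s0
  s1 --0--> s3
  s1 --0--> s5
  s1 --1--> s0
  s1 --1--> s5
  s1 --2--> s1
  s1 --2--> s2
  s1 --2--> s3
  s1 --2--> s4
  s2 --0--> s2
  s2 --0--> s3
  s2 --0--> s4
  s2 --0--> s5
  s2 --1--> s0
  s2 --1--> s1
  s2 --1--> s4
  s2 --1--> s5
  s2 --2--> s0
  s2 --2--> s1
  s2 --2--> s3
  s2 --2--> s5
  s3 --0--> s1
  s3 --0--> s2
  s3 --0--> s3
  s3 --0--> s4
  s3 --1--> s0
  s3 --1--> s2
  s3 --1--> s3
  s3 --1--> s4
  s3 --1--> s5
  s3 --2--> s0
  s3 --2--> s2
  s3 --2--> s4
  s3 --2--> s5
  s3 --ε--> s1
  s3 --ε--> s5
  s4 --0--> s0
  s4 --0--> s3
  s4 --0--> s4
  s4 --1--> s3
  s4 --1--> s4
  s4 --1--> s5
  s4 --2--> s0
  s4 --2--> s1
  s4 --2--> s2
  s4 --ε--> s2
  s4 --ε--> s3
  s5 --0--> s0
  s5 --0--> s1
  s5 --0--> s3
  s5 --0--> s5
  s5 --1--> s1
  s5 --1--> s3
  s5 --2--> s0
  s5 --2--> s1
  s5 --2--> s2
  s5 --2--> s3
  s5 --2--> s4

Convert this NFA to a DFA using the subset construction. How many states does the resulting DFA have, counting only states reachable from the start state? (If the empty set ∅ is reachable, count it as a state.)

3

Start state of the DFA: {s0,s2} (ε-closure of the NFA start).
{s0,s2} --0--> {s1,s2,s3,s4,s5}  [new]
{s0,s2} --1--> {s0,s1,s2,s3,s4,s5}  [new]
{s0,s2} --2--> {s0,s1,s2,s3,s4,s5}  [seen]
{s1,s2,s3,s4,s5} --0--> {s0,s1,s2,s3,s4,s5}  [seen]
{s1,s2,s3,s4,s5} --1--> {s0,s1,s2,s3,s4,s5}  [seen]
{s1,s2,s3,s4,s5} --2--> {s0,s1,s2,s3,s4,s5}  [seen]
{s0,s1,s2,s3,s4,s5} --0--> {s0,s1,s2,s3,s4,s5}  [seen]
{s0,s1,s2,s3,s4,s5} --1--> {s0,s1,s2,s3,s4,s5}  [seen]
{s0,s1,s2,s3,s4,s5} --2--> {s0,s1,s2,s3,s4,s5}  [seen]
Reachable DFA states: {s0,s2}, {s1,s2,s3,s4,s5}, {s0,s1,s2,s3,s4,s5}.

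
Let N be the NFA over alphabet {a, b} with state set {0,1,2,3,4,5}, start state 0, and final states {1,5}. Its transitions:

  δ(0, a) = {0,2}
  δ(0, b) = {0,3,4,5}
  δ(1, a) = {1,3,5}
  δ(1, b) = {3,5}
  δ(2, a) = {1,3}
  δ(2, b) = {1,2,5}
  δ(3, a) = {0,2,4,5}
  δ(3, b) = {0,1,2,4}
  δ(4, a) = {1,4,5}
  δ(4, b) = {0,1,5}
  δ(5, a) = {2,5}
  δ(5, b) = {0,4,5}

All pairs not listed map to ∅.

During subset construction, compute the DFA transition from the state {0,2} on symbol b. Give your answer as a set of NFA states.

δ(0,b) = {0,3,4,5}; δ(2,b) = {1,2,5}.
Union: {0,1,2,3,4,5}.

{0,1,2,3,4,5}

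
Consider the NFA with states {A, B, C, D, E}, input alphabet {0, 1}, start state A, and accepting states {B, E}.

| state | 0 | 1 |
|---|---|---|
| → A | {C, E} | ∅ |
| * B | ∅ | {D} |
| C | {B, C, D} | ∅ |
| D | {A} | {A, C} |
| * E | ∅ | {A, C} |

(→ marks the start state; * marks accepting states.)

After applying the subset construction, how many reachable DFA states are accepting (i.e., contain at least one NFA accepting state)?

5

Start state of the DFA: {A}.
{A} --0--> {C, E}  [new]
{A} --1--> ∅  [new]
{C, E} --0--> {B, C, D}  [new]
{C, E} --1--> {A, C}  [new]
∅ --0--> ∅  [seen]
∅ --1--> ∅  [seen]
{B, C, D} --0--> {A, B, C, D}  [new]
{B, C, D} --1--> {A, C, D}  [new]
{A, C} --0--> {B, C, D, E}  [new]
{A, C} --1--> ∅  [seen]
{A, B, C, D} --0--> {A, B, C, D, E}  [new]
{A, B, C, D} --1--> {A, C, D}  [seen]
{A, C, D} --0--> {A, B, C, D, E}  [seen]
{A, C, D} --1--> {A, C}  [seen]
{B, C, D, E} --0--> {A, B, C, D}  [seen]
{B, C, D, E} --1--> {A, C, D}  [seen]
{A, B, C, D, E} --0--> {A, B, C, D, E}  [seen]
{A, B, C, D, E} --1--> {A, C, D}  [seen]
Reachable DFA states: {A}, {C, E}, ∅, {B, C, D}, {A, C}, {A, B, C, D}, {A, C, D}, {B, C, D, E}, {A, B, C, D, E}.
Accepting DFA states (contain an NFA accepting state): {C, E}, {B, C, D}, {A, B, C, D}, {B, C, D, E}, {A, B, C, D, E}.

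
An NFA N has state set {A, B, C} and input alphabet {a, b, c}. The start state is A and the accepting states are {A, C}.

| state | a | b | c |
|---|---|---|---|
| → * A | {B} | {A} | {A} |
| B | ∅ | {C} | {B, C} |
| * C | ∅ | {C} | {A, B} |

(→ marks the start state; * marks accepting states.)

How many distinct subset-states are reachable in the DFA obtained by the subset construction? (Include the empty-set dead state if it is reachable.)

Start state of the DFA: {A}.
{A} --a--> {B}  [new]
{A} --b--> {A}  [seen]
{A} --c--> {A}  [seen]
{B} --a--> ∅  [new]
{B} --b--> {C}  [new]
{B} --c--> {B, C}  [new]
∅ --a--> ∅  [seen]
∅ --b--> ∅  [seen]
∅ --c--> ∅  [seen]
{C} --a--> ∅  [seen]
{C} --b--> {C}  [seen]
{C} --c--> {A, B}  [new]
{B, C} --a--> ∅  [seen]
{B, C} --b--> {C}  [seen]
{B, C} --c--> {A, B, C}  [new]
{A, B} --a--> {B}  [seen]
{A, B} --b--> {A, C}  [new]
{A, B} --c--> {A, B, C}  [seen]
{A, B, C} --a--> {B}  [seen]
{A, B, C} --b--> {A, C}  [seen]
{A, B, C} --c--> {A, B, C}  [seen]
{A, C} --a--> {B}  [seen]
{A, C} --b--> {A, C}  [seen]
{A, C} --c--> {A, B}  [seen]
Reachable DFA states: {A}, {B}, ∅, {C}, {B, C}, {A, B}, {A, B, C}, {A, C}.

8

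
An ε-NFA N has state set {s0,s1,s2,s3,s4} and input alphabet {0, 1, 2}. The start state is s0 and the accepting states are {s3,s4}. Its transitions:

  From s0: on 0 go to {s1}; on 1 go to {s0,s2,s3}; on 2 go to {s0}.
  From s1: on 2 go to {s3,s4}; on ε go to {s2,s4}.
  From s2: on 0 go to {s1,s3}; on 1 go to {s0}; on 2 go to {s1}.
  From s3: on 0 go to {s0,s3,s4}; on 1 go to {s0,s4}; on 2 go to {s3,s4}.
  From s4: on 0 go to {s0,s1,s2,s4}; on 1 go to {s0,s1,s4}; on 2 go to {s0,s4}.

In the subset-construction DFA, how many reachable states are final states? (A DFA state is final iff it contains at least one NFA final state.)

5

Start state of the DFA: {s0} (ε-closure of the NFA start).
{s0} --0--> {s1,s2,s4}  [new]
{s0} --1--> {s0,s2,s3}  [new]
{s0} --2--> {s0}  [seen]
{s1,s2,s4} --0--> {s0,s1,s2,s3,s4}  [new]
{s1,s2,s4} --1--> {s0,s1,s2,s4}  [new]
{s1,s2,s4} --2--> {s0,s1,s2,s3,s4}  [seen]
{s0,s2,s3} --0--> {s0,s1,s2,s3,s4}  [seen]
{s0,s2,s3} --1--> {s0,s2,s3,s4}  [new]
{s0,s2,s3} --2--> {s0,s1,s2,s3,s4}  [seen]
{s0,s1,s2,s3,s4} --0--> {s0,s1,s2,s3,s4}  [seen]
{s0,s1,s2,s3,s4} --1--> {s0,s1,s2,s3,s4}  [seen]
{s0,s1,s2,s3,s4} --2--> {s0,s1,s2,s3,s4}  [seen]
{s0,s1,s2,s4} --0--> {s0,s1,s2,s3,s4}  [seen]
{s0,s1,s2,s4} --1--> {s0,s1,s2,s3,s4}  [seen]
{s0,s1,s2,s4} --2--> {s0,s1,s2,s3,s4}  [seen]
{s0,s2,s3,s4} --0--> {s0,s1,s2,s3,s4}  [seen]
{s0,s2,s3,s4} --1--> {s0,s1,s2,s3,s4}  [seen]
{s0,s2,s3,s4} --2--> {s0,s1,s2,s3,s4}  [seen]
Reachable DFA states: {s0}, {s1,s2,s4}, {s0,s2,s3}, {s0,s1,s2,s3,s4}, {s0,s1,s2,s4}, {s0,s2,s3,s4}.
Accepting DFA states (contain an NFA accepting state): {s1,s2,s4}, {s0,s2,s3}, {s0,s1,s2,s3,s4}, {s0,s1,s2,s4}, {s0,s2,s3,s4}.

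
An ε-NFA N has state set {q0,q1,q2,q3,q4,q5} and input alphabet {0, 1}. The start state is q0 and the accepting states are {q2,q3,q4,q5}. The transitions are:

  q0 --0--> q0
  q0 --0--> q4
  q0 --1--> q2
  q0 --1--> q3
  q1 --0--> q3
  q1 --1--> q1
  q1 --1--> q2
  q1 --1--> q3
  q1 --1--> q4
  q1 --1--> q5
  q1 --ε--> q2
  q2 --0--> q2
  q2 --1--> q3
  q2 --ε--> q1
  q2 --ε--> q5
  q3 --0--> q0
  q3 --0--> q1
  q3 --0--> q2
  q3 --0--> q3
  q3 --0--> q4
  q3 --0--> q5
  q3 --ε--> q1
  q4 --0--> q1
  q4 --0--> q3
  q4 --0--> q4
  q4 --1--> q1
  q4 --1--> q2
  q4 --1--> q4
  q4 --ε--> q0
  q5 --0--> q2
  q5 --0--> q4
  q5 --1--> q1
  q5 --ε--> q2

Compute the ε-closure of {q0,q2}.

Begin with {q0,q2}.
q2 →ε {q1,q5}; add q1, q5.
ε-closure = {q0,q1,q2,q5}.

{q0,q1,q2,q5}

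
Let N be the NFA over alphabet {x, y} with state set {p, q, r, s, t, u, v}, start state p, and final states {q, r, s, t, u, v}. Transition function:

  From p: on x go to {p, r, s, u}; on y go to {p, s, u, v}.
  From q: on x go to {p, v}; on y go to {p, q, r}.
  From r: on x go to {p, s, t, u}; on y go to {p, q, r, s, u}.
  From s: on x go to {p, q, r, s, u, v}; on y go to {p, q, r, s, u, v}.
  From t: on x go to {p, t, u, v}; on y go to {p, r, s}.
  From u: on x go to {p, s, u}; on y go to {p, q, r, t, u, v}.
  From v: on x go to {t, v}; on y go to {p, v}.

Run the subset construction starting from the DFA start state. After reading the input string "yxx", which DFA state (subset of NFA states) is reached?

{p, q, r, s, t, u, v}

Start: {p}.
δ(p,y) = {p, s, u, v}.
Union: {p, s, u, v}.
After y: {p, s, u, v}.
δ(p,x) = {p, r, s, u}; δ(s,x) = {p, q, r, s, u, v}; δ(u,x) = {p, s, u}; δ(v,x) = {t, v}.
Union: {p, q, r, s, t, u, v}.
After x: {p, q, r, s, t, u, v}.
δ(p,x) = {p, r, s, u}; δ(q,x) = {p, v}; δ(r,x) = {p, s, t, u}; δ(s,x) = {p, q, r, s, u, v}; δ(t,x) = {p, t, u, v}; δ(u,x) = {p, s, u}; δ(v,x) = {t, v}.
Union: {p, q, r, s, t, u, v}.
After x: {p, q, r, s, t, u, v}.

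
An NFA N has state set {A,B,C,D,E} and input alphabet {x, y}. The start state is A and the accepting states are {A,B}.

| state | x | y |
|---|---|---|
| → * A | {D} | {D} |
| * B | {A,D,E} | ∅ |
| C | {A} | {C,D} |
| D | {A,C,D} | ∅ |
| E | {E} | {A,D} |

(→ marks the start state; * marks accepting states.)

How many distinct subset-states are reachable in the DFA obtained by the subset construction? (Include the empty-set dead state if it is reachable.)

5

Start state of the DFA: {A}.
{A} --x--> {D}  [new]
{A} --y--> {D}  [seen]
{D} --x--> {A,C,D}  [new]
{D} --y--> ∅  [new]
{A,C,D} --x--> {A,C,D}  [seen]
{A,C,D} --y--> {C,D}  [new]
∅ --x--> ∅  [seen]
∅ --y--> ∅  [seen]
{C,D} --x--> {A,C,D}  [seen]
{C,D} --y--> {C,D}  [seen]
Reachable DFA states: {A}, {D}, {A,C,D}, ∅, {C,D}.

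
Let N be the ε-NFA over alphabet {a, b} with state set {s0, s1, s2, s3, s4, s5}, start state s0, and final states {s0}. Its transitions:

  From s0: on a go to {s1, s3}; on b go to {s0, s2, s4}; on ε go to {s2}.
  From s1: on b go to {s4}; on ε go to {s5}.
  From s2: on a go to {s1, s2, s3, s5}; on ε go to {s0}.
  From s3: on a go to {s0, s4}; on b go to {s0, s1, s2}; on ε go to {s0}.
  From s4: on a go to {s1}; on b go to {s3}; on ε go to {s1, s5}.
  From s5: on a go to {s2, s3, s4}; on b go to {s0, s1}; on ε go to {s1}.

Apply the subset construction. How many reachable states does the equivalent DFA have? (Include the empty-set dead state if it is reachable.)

4

Start state of the DFA: {s0, s2} (ε-closure of the NFA start).
{s0, s2} --a--> {s0, s1, s2, s3, s5}  [new]
{s0, s2} --b--> {s0, s1, s2, s4, s5}  [new]
{s0, s1, s2, s3, s5} --a--> {s0, s1, s2, s3, s4, s5}  [new]
{s0, s1, s2, s3, s5} --b--> {s0, s1, s2, s4, s5}  [seen]
{s0, s1, s2, s4, s5} --a--> {s0, s1, s2, s3, s4, s5}  [seen]
{s0, s1, s2, s4, s5} --b--> {s0, s1, s2, s3, s4, s5}  [seen]
{s0, s1, s2, s3, s4, s5} --a--> {s0, s1, s2, s3, s4, s5}  [seen]
{s0, s1, s2, s3, s4, s5} --b--> {s0, s1, s2, s3, s4, s5}  [seen]
Reachable DFA states: {s0, s2}, {s0, s1, s2, s3, s5}, {s0, s1, s2, s4, s5}, {s0, s1, s2, s3, s4, s5}.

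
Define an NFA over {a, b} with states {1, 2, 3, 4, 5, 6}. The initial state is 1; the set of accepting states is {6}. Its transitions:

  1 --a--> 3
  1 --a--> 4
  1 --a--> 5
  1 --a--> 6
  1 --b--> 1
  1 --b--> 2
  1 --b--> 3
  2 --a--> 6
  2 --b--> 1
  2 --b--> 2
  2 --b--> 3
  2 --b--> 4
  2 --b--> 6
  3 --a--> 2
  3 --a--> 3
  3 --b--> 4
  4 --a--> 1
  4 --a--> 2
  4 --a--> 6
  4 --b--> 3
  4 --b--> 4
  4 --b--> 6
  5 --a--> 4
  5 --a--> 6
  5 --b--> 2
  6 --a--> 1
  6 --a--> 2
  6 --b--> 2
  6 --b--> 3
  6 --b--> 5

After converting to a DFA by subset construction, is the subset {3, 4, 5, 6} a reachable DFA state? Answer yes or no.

Start state of the DFA: {1}.
{1} --a--> {3, 4, 5, 6}  [new]
{1} --b--> {1, 2, 3}  [new]
{3, 4, 5, 6} --a--> {1, 2, 3, 4, 6}  [new]
{3, 4, 5, 6} --b--> {2, 3, 4, 5, 6}  [new]
{1, 2, 3} --a--> {2, 3, 4, 5, 6}  [seen]
{1, 2, 3} --b--> {1, 2, 3, 4, 6}  [seen]
{1, 2, 3, 4, 6} --a--> {1, 2, 3, 4, 5, 6}  [new]
{1, 2, 3, 4, 6} --b--> {1, 2, 3, 4, 5, 6}  [seen]
{2, 3, 4, 5, 6} --a--> {1, 2, 3, 4, 6}  [seen]
{2, 3, 4, 5, 6} --b--> {1, 2, 3, 4, 5, 6}  [seen]
{1, 2, 3, 4, 5, 6} --a--> {1, 2, 3, 4, 5, 6}  [seen]
{1, 2, 3, 4, 5, 6} --b--> {1, 2, 3, 4, 5, 6}  [seen]
Reachable DFA states: {1}, {3, 4, 5, 6}, {1, 2, 3}, {1, 2, 3, 4, 6}, {2, 3, 4, 5, 6}, {1, 2, 3, 4, 5, 6}.
{3, 4, 5, 6} is among them.

yes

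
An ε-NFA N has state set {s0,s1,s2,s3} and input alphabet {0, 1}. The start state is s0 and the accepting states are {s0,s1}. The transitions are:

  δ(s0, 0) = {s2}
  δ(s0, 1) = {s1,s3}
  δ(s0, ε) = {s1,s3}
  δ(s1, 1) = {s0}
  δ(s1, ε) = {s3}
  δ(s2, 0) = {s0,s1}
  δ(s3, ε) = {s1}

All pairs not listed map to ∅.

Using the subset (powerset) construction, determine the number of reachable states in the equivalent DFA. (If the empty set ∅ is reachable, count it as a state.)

3

Start state of the DFA: {s0,s1,s3} (ε-closure of the NFA start).
{s0,s1,s3} --0--> {s2}  [new]
{s0,s1,s3} --1--> {s0,s1,s3}  [seen]
{s2} --0--> {s0,s1,s3}  [seen]
{s2} --1--> ∅  [new]
∅ --0--> ∅  [seen]
∅ --1--> ∅  [seen]
Reachable DFA states: {s0,s1,s3}, {s2}, ∅.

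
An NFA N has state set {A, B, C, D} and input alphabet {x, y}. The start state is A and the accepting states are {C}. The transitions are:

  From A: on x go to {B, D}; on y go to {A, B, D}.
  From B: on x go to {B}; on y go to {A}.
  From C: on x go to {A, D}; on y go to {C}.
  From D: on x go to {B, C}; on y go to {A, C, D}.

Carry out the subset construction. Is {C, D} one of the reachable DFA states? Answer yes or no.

no

Start state of the DFA: {A}.
{A} --x--> {B, D}  [new]
{A} --y--> {A, B, D}  [new]
{B, D} --x--> {B, C}  [new]
{B, D} --y--> {A, C, D}  [new]
{A, B, D} --x--> {B, C, D}  [new]
{A, B, D} --y--> {A, B, C, D}  [new]
{B, C} --x--> {A, B, D}  [seen]
{B, C} --y--> {A, C}  [new]
{A, C, D} --x--> {A, B, C, D}  [seen]
{A, C, D} --y--> {A, B, C, D}  [seen]
{B, C, D} --x--> {A, B, C, D}  [seen]
{B, C, D} --y--> {A, C, D}  [seen]
{A, B, C, D} --x--> {A, B, C, D}  [seen]
{A, B, C, D} --y--> {A, B, C, D}  [seen]
{A, C} --x--> {A, B, D}  [seen]
{A, C} --y--> {A, B, C, D}  [seen]
Reachable DFA states: {A}, {B, D}, {A, B, D}, {B, C}, {A, C, D}, {B, C, D}, {A, B, C, D}, {A, C}.
{C, D} is not among them.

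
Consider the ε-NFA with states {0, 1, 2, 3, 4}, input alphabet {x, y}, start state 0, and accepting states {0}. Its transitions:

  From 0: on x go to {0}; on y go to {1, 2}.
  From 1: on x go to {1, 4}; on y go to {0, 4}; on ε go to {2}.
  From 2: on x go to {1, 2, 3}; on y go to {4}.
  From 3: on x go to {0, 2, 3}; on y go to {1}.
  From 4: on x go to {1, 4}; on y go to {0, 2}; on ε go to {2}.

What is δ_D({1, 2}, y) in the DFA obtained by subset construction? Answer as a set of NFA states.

δ(1,y) = {0, 4}; δ(2,y) = {4}.
Union: {0, 4}.
ε-closure gives {0, 2, 4}.

{0, 2, 4}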